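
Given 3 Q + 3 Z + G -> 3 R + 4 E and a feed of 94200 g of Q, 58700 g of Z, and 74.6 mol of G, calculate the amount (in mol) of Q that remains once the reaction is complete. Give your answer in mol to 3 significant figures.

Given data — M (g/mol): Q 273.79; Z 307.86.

153 mol

n(Q) = 94200 / 273.79 = 344.1 mol
n(Z) = 58700 / 307.86 = 190.7 mol
n(G) = 74.60 mol
n/ν for Q = 344.1/3 = 114.7
n/ν for Z = 190.7/3 = 63.57
n/ν for G = 74.60/1 = 74.60
Smallest n/ν is Z → limiting reagent.
Q consumed = (3/3) × 190.7 = 190.7 mol
Q remaining = 344.1 − 190.7 = 153.4 mol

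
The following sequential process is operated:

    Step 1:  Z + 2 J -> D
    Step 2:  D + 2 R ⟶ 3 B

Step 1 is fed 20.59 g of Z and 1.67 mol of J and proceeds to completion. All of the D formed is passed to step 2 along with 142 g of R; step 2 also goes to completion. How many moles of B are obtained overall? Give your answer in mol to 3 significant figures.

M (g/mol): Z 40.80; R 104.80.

Step 1:
n(Z) = 20.59 / 40.80 = 0.5047 mol
n(J) = 1.670 mol
n/ν for Z = 0.5047/1 = 0.5047
n/ν for J = 1.670/2 = 0.8350
Smallest n/ν is Z → limiting reagent.
n(D) produced = (1/1) × 0.5047 = 0.5047 mol
Step 2:
n(D) available = 0.5047 mol
n(R) = 142.0 / 104.80 = 1.355 mol
n/ν for D = 0.5047/1 = 0.5047
n/ν for R = 1.355/2 = 0.6775
Smallest n/ν is D → limiting reagent.
n(B) = (3/1) × 0.5047 = 1.514 mol

1.51 mol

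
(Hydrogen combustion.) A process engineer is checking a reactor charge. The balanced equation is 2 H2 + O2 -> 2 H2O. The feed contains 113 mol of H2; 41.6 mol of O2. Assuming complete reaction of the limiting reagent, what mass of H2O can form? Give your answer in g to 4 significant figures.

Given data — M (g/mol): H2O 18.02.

n(H2) = 113.0 mol
n(O2) = 41.60 mol
n/ν → H2: 56.50, O2: 41.60; O2 is limiting.
n(H2O) = (2/1) × 41.60 = 83.20 mol
mass = 83.20 × 18.02 = 1499 g

1499 g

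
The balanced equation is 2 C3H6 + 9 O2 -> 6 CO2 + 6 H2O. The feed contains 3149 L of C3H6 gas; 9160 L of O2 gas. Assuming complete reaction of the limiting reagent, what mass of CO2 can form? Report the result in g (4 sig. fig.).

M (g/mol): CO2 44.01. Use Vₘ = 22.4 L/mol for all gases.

n(C3H6) = 3149 / 22.4 = 140.6 mol
n(O2) = 9160 / 22.4 = 408.9 mol
n/ν for C3H6 = 140.6/2 = 70.30
n/ν for O2 = 408.9/9 = 45.43
Smallest n/ν is O2 → limiting reagent.
n(CO2) = (6/9) × 408.9 = 272.6 mol
mass = 272.6 × 44.01 = 12000 g

12000 g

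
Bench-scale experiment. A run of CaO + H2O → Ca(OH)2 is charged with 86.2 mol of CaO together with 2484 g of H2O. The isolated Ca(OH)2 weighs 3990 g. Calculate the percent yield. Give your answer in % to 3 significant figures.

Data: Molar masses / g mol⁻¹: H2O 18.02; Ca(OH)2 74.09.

62.5 %

n(CaO) = 86.20 mol
n(H2O) = 2484 / 18.02 = 137.8 mol
n/ν → CaO: 86.20, H2O: 137.8; CaO is limiting.
theoretical n(Ca(OH)2) = (1/1) × 86.20 = 86.20 mol → 6387 g
% yield = 3990 / 6387 × 100 = 62.47 %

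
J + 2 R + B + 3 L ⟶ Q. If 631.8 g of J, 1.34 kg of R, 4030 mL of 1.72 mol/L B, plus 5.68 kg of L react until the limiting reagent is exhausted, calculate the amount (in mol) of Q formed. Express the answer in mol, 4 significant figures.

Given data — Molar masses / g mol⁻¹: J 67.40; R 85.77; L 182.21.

n(J) = 631.8 / 67.40 = 9.374 mol
n(R) = 1.340×1000 / 85.77 = 15.62 mol
n(B) = 1.72 × 4030/1000 = 6.932 mol
n(L) = 5.680×1000 / 182.21 = 31.17 mol
n/ν → J: 9.374, R: 7.810, B: 6.932, L: 10.39; B is limiting.
n(Q) = (1/1) × 6.932 = 6.932 mol

6.932 mol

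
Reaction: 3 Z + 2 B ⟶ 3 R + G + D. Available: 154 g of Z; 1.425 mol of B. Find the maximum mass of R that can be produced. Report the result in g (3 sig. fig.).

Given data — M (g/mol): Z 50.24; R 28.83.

n(Z) = 154.0 / 50.24 = 3.065 mol
n(B) = 1.425 mol
n/ν for Z = 3.065/3 = 1.022
n/ν for B = 1.425/2 = 0.7125
Smallest n/ν is B → limiting reagent.
n(R) = (3/2) × 1.425 = 2.138 mol
mass = 2.138 × 28.83 = 61.64 g

61.6 g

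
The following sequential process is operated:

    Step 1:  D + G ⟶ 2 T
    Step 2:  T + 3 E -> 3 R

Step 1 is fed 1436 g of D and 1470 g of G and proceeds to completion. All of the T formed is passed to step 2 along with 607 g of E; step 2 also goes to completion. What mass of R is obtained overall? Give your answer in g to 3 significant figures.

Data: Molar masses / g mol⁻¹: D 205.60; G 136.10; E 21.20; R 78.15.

Step 1:
n(D) = 1436 / 205.60 = 6.984 mol
n(G) = 1470 / 136.10 = 10.80 mol
n/ν → D: 6.984, G: 10.80; D is limiting.
n(T) produced = (2/1) × 6.984 = 13.97 mol
Step 2:
n(T) available = 13.97 mol
n(E) = 607.0 / 21.20 = 28.63 mol
n/ν → T: 13.97, E: 9.543; E is limiting.
n(R) = (3/3) × 28.63 = 28.63 mol
mass = 28.63 × 78.15 = 2237 g

2240 g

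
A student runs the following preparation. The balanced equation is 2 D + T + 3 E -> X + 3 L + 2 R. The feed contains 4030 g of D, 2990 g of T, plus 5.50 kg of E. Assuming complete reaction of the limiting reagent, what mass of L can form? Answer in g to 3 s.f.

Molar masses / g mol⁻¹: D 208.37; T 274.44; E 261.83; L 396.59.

8330 g

n(D) = 4030 / 208.37 = 19.34 mol
n(T) = 2990 / 274.44 = 10.89 mol
n(E) = 5.500×1000 / 261.83 = 21.01 mol
n/ν → D: 9.670, T: 10.89, E: 7.003; E is limiting.
n(L) = (3/3) × 21.01 = 21.01 mol
mass = 21.01 × 396.59 = 8332 g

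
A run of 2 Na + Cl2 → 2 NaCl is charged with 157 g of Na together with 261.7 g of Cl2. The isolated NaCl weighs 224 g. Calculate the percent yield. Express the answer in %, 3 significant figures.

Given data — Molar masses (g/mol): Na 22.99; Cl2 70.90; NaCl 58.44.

56.1 %

n(Na) = 157.0 / 22.99 = 6.829 mol
n(Cl2) = 261.7 / 70.90 = 3.691 mol
n/ν for Na = 6.829/2 = 3.415
n/ν for Cl2 = 3.691/1 = 3.691
Smallest n/ν is Na → limiting reagent.
theoretical n(NaCl) = (2/2) × 6.829 = 6.829 mol → 399.1 g
% yield = 224 / 399.1 × 100 = 56.13 %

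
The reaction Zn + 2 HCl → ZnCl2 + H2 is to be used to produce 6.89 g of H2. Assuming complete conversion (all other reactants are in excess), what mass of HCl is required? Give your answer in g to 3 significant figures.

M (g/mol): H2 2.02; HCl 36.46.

n(H2) = 6.89 / 2.02 = 3.411 mol
n(HCl) = (2/1) × 3.411 = 6.822 mol
mass = 6.822 × 36.46 = 248.7 g

249 g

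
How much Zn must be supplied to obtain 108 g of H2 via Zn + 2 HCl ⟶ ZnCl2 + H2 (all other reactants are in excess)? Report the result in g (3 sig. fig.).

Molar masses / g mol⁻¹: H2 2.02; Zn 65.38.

n(H2) = 108 / 2.02 = 53.47 mol
n(Zn) = (1/1) × 53.47 = 53.47 mol
mass = 53.47 × 65.38 = 3496 g

3500 g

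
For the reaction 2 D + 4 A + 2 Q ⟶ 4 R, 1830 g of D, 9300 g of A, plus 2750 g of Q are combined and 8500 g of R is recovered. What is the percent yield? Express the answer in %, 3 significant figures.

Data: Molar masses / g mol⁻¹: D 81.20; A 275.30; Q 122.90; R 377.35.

n(D) = 1830 / 81.20 = 22.54 mol
n(A) = 9300 / 275.30 = 33.78 mol
n(Q) = 2750 / 122.90 = 22.38 mol
n/ν for D = 22.54/2 = 11.27
n/ν for A = 33.78/4 = 8.445
n/ν for Q = 22.38/2 = 11.19
Smallest n/ν is A → limiting reagent.
theoretical n(R) = (4/4) × 33.78 = 33.78 mol → 12750 g
% yield = 8500 / 12750 × 100 = 66.67 %

66.7 %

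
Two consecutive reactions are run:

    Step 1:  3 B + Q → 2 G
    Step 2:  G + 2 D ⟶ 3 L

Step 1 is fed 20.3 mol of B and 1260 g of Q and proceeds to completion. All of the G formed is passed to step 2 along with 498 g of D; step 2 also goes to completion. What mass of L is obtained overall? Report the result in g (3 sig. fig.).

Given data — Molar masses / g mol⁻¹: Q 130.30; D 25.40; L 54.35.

1600 g

Step 1:
n(B) = 20.30 mol
n(Q) = 1260 / 130.30 = 9.670 mol
n/ν for B = 20.30/3 = 6.767
n/ν for Q = 9.670/1 = 9.670
Smallest n/ν is B → limiting reagent.
n(G) produced = (2/3) × 20.30 = 13.53 mol
Step 2:
n(G) available = 13.53 mol
n(D) = 498.0 / 25.40 = 19.61 mol
n/ν for G = 13.53/1 = 13.53
n/ν for D = 19.61/2 = 9.805
Smallest n/ν is D → limiting reagent.
n(L) = (3/2) × 19.61 = 29.42 mol
mass = 29.42 × 54.35 = 1599 g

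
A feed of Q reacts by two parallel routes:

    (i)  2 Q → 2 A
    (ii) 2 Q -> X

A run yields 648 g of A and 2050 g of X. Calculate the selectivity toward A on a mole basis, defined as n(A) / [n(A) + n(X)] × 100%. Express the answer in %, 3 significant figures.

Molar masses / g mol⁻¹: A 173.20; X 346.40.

38.7 %

n(A) = 648 / 173.20 = 3.741 mol
n(X) = 2050 / 346.40 = 5.918 mol
selectivity = 3.741/(3.741+5.918) × 100 = 38.73 %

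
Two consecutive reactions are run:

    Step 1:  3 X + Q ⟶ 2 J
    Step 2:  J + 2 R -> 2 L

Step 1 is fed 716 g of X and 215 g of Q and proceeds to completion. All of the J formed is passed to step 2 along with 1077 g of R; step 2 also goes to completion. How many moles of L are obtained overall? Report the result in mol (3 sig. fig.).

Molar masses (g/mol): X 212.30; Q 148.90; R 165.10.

4.50 mol

Step 1:
n(X) = 716.0 / 212.30 = 3.373 mol
n(Q) = 215.0 / 148.90 = 1.444 mol
n/ν for X = 3.373/3 = 1.124
n/ν for Q = 1.444/1 = 1.444
Smallest n/ν is X → limiting reagent.
n(J) produced = (2/3) × 3.373 = 2.249 mol
Step 2:
n(J) available = 2.249 mol
n(R) = 1077 / 165.10 = 6.523 mol
n/ν for J = 2.249/1 = 2.249
n/ν for R = 6.523/2 = 3.262
Smallest n/ν is J → limiting reagent.
n(L) = (2/1) × 2.249 = 4.498 mol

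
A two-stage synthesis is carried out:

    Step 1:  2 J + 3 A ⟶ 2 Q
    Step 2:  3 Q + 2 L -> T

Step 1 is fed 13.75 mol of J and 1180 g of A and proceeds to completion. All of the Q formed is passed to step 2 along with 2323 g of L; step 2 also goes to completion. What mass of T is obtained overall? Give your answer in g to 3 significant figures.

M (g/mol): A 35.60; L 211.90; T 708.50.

3250 g

Step 1:
n(J) = 13.75 mol
n(A) = 1180 / 35.60 = 33.15 mol
n/ν → J: 6.875, A: 11.05; J is limiting.
n(Q) produced = (2/2) × 13.75 = 13.75 mol
Step 2:
n(Q) available = 13.75 mol
n(L) = 2323 / 211.90 = 10.96 mol
n/ν → Q: 4.583, L: 5.480; Q is limiting.
n(T) = (1/3) × 13.75 = 4.583 mol
mass = 4.583 × 708.50 = 3247 g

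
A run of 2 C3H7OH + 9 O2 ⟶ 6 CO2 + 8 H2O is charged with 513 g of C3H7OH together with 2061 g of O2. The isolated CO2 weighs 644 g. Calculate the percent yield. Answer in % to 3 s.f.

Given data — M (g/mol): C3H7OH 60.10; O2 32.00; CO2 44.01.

n(C3H7OH) = 513.0 / 60.10 = 8.536 mol
n(O2) = 2061 / 32.00 = 64.41 mol
n/ν for C3H7OH = 8.536/2 = 4.268
n/ν for O2 = 64.41/9 = 7.157
Smallest n/ν is C3H7OH → limiting reagent.
theoretical n(CO2) = (6/2) × 8.536 = 25.61 mol → 1127 g
% yield = 644 / 1127 × 100 = 57.14 %

57.1 %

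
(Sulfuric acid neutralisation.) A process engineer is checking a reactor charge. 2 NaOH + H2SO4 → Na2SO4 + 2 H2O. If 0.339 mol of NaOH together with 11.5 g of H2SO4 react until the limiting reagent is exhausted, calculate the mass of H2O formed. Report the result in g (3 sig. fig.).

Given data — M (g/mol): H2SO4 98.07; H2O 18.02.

4.23 g

n(NaOH) = 0.3390 mol
n(H2SO4) = 11.50 / 98.07 = 0.1173 mol
n/ν → NaOH: 0.1695, H2SO4: 0.1173; H2SO4 is limiting.
n(H2O) = (2/1) × 0.1173 = 0.2346 mol
mass = 0.2346 × 18.02 = 4.227 g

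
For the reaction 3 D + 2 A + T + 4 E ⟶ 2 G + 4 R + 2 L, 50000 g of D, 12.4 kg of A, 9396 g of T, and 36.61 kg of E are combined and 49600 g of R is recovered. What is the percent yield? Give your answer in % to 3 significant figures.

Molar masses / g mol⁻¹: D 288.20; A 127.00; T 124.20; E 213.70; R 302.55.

n(D) = 50000 / 288.20 = 173.5 mol
n(A) = 12.40×1000 / 127.00 = 97.64 mol
n(T) = 9396 / 124.20 = 75.65 mol
n(E) = 36.61×1000 / 213.70 = 171.3 mol
n/ν → D: 57.83, A: 48.82, T: 75.65, E: 42.83; E is limiting.
theoretical n(R) = (4/4) × 171.3 = 171.3 mol → 51830 g
% yield = 49600 / 51830 × 100 = 95.70 %

95.7 %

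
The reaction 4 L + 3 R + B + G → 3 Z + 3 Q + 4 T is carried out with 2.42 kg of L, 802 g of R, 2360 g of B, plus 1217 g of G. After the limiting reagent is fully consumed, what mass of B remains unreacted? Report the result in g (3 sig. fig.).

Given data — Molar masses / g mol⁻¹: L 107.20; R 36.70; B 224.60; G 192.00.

n(L) = 2.420×1000 / 107.20 = 22.57 mol
n(R) = 802.0 / 36.70 = 21.85 mol
n(B) = 2360 / 224.60 = 10.51 mol
n(G) = 1217 / 192.00 = 6.339 mol
n/ν for L = 22.57/4 = 5.643
n/ν for R = 21.85/3 = 7.283
n/ν for B = 10.51/1 = 10.51
n/ν for G = 6.339/1 = 6.339
Smallest n/ν is L → limiting reagent.
B consumed = (1/4) × 22.57 = 5.643 mol
B remaining = 10.51 − 5.643 = 4.867 mol
mass = 4.867 × 224.60 = 1093 g

1090 g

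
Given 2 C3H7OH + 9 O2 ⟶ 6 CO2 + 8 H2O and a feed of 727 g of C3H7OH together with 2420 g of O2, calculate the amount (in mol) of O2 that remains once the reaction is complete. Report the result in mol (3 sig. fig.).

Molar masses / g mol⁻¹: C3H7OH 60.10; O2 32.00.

21.2 mol

n(C3H7OH) = 727.0 / 60.10 = 12.10 mol
n(O2) = 2420 / 32.00 = 75.63 mol
n/ν → C3H7OH: 6.050, O2: 8.403; C3H7OH is limiting.
O2 consumed = (9/2) × 12.10 = 54.45 mol
O2 remaining = 75.63 − 54.45 = 21.18 mol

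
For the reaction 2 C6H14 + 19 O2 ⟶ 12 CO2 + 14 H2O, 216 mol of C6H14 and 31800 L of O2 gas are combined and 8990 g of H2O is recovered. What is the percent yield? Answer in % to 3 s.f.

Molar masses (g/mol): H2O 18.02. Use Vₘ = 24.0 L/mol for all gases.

51.1 %

n(C6H14) = 216.0 mol
n(O2) = 31800 / 24.0 = 1325 mol
n/ν → C6H14: 108.0, O2: 69.74; O2 is limiting.
theoretical n(H2O) = (14/19) × 1325 = 976.3 mol → 17590 g
% yield = 8990 / 17590 × 100 = 51.11 %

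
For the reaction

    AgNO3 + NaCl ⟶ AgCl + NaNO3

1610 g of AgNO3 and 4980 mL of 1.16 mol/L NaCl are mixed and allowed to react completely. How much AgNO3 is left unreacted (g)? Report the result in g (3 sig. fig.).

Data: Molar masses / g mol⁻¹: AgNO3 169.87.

629 g

n(AgNO3) = 1610 / 169.87 = 9.478 mol
n(NaCl) = 1.16 × 4980/1000 = 5.777 mol
n/ν for AgNO3 = 9.478/1 = 9.478
n/ν for NaCl = 5.777/1 = 5.777
Smallest n/ν is NaCl → limiting reagent.
AgNO3 consumed = (1/1) × 5.777 = 5.777 mol
AgNO3 remaining = 9.478 − 5.777 = 3.701 mol
mass = 3.701 × 169.87 = 628.7 g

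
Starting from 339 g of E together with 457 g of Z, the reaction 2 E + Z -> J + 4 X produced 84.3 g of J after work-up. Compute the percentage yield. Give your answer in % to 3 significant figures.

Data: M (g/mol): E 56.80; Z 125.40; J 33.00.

85.6 %

n(E) = 339.0 / 56.80 = 5.968 mol
n(Z) = 457.0 / 125.40 = 3.644 mol
n/ν for E = 5.968/2 = 2.984
n/ν for Z = 3.644/1 = 3.644
Smallest n/ν is E → limiting reagent.
theoretical n(J) = (1/2) × 5.968 = 2.984 mol → 98.47 g
% yield = 84.3 / 98.47 × 100 = 85.61 %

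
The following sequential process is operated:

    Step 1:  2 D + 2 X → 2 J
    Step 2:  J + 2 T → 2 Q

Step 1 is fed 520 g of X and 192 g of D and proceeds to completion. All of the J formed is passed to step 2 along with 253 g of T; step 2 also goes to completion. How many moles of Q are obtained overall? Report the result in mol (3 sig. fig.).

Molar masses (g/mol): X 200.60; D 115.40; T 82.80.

Step 1:
n(X) = 520.0 / 200.60 = 2.592 mol
n(D) = 192.0 / 115.40 = 1.664 mol
n/ν for X = 2.592/2 = 1.296
n/ν for D = 1.664/2 = 0.8320
Smallest n/ν is D → limiting reagent.
n(J) produced = (2/2) × 1.664 = 1.664 mol
Step 2:
n(J) available = 1.664 mol
n(T) = 253.0 / 82.80 = 3.056 mol
n/ν for J = 1.664/1 = 1.664
n/ν for T = 3.056/2 = 1.528
Smallest n/ν is T → limiting reagent.
n(Q) = (2/2) × 3.056 = 3.056 mol

3.06 mol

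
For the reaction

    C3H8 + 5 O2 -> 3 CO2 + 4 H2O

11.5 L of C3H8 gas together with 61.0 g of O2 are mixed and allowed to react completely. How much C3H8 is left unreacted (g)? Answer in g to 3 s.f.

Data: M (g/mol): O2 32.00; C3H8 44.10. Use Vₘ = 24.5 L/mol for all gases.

n(C3H8) = 11.50 / 24.5 = 0.4694 mol
n(O2) = 61.00 / 32.00 = 1.906 mol
n/ν → C3H8: 0.4694, O2: 0.3812; O2 is limiting.
C3H8 consumed = (1/5) × 1.906 = 0.3812 mol
C3H8 remaining = 0.4694 − 0.3812 = 0.08820 mol
mass = 0.08820 × 44.10 = 3.890 g

3.89 g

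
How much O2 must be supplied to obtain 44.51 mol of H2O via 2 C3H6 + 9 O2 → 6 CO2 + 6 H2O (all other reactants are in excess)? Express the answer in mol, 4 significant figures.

n(H2O) = 44.51 mol
n(O2) = (9/6) × 44.51 = 66.77 mol

66.77 mol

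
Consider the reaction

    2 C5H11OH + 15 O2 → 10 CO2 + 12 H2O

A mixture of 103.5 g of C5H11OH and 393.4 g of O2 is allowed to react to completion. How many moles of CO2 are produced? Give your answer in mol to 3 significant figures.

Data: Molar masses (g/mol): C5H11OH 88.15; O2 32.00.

n(C5H11OH) = 103.5 / 88.15 = 1.174 mol
n(O2) = 393.4 / 32.00 = 12.29 mol
n/ν → C5H11OH: 0.5870, O2: 0.8193; C5H11OH is limiting.
n(CO2) = (10/2) × 1.174 = 5.870 mol

5.87 mol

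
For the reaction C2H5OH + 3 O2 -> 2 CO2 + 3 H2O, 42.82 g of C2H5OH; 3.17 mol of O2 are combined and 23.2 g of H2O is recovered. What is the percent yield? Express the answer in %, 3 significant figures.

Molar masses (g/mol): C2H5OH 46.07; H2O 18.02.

n(C2H5OH) = 42.82 / 46.07 = 0.9295 mol
n(O2) = 3.170 mol
n/ν for C2H5OH = 0.9295/1 = 0.9295
n/ν for O2 = 3.170/3 = 1.057
Smallest n/ν is C2H5OH → limiting reagent.
theoretical n(H2O) = (3/1) × 0.9295 = 2.789 mol → 50.26 g
% yield = 23.2 / 50.26 × 100 = 46.16 %

46.2 %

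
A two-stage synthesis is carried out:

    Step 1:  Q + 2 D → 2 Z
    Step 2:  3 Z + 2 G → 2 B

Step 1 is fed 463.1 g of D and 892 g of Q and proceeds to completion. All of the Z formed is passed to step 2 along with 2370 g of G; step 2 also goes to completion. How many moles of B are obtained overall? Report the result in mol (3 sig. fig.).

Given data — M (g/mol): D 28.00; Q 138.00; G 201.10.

8.62 mol

Step 1:
n(D) = 463.1 / 28.00 = 16.54 mol
n(Q) = 892.0 / 138.00 = 6.464 mol
n/ν → D: 8.270, Q: 6.464; Q is limiting.
n(Z) produced = (2/1) × 6.464 = 12.93 mol
Step 2:
n(Z) available = 12.93 mol
n(G) = 2370 / 201.10 = 11.79 mol
n/ν → Z: 4.310, G: 5.895; Z is limiting.
n(B) = (2/3) × 12.93 = 8.620 mol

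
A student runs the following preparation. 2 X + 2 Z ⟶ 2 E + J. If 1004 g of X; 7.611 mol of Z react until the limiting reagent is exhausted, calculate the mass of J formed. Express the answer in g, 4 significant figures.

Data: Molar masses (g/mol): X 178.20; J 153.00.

n(X) = 1004 / 178.20 = 5.634 mol
n(Z) = 7.611 mol
n/ν for X = 5.634/2 = 2.817
n/ν for Z = 7.611/2 = 3.806
Smallest n/ν is X → limiting reagent.
n(J) = (1/2) × 5.634 = 2.817 mol
mass = 2.817 × 153.00 = 431.0 g

431.0 g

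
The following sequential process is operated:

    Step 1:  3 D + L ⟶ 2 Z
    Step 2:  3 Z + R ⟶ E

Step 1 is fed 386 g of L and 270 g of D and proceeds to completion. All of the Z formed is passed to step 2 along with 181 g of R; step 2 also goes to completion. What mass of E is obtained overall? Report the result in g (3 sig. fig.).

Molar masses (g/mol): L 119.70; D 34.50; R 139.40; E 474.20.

616 g

Step 1:
n(L) = 386.0 / 119.70 = 3.225 mol
n(D) = 270.0 / 34.50 = 7.826 mol
n/ν → L: 3.225, D: 2.609; D is limiting.
n(Z) produced = (2/3) × 7.826 = 5.217 mol
Step 2:
n(Z) available = 5.217 mol
n(R) = 181.0 / 139.40 = 1.298 mol
n/ν → Z: 1.739, R: 1.298; R is limiting.
n(E) = (1/1) × 1.298 = 1.298 mol
mass = 1.298 × 474.20 = 615.5 g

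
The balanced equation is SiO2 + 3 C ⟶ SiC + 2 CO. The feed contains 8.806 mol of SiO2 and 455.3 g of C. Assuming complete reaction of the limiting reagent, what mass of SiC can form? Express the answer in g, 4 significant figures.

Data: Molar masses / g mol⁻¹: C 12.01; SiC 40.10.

353.1 g

n(SiO2) = 8.806 mol
n(C) = 455.3 / 12.01 = 37.91 mol
n/ν → SiO2: 8.806, C: 12.64; SiO2 is limiting.
n(SiC) = (1/1) × 8.806 = 8.806 mol
mass = 8.806 × 40.10 = 353.1 g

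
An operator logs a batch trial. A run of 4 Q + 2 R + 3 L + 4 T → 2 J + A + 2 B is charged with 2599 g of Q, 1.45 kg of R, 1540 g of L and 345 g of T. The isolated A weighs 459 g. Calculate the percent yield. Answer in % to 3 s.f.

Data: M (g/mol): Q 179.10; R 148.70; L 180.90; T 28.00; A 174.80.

n(Q) = 2599 / 179.10 = 14.51 mol
n(R) = 1.450×1000 / 148.70 = 9.751 mol
n(L) = 1540 / 180.90 = 8.513 mol
n(T) = 345.0 / 28.00 = 12.32 mol
n/ν for Q = 14.51/4 = 3.628
n/ν for R = 9.751/2 = 4.876
n/ν for L = 8.513/3 = 2.838
n/ν for T = 12.32/4 = 3.080
Smallest n/ν is L → limiting reagent.
theoretical n(A) = (1/3) × 8.513 = 2.838 mol → 496.1 g
% yield = 459 / 496.1 × 100 = 92.52 %

92.5 %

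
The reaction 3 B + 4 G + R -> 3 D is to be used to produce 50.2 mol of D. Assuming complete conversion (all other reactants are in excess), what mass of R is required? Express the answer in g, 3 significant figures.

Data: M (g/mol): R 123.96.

2070 g

n(D) = 50.20 mol
n(R) = (1/3) × 50.20 = 16.73 mol
mass = 16.73 × 123.96 = 2074 g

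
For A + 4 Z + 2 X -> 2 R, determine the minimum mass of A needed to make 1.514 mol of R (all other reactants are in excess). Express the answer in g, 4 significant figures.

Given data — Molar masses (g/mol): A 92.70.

70.17 g

n(R) = 1.514 mol
n(A) = (1/2) × 1.514 = 0.7570 mol
mass = 0.7570 × 92.70 = 70.17 g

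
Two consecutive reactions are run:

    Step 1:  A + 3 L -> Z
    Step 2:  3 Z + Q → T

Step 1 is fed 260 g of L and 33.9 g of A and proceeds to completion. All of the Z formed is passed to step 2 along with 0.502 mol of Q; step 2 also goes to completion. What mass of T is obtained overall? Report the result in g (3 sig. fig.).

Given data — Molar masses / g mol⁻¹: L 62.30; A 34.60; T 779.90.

255 g

Step 1:
n(L) = 260.0 / 62.30 = 4.173 mol
n(A) = 33.90 / 34.60 = 0.9798 mol
n/ν for L = 4.173/3 = 1.391
n/ν for A = 0.9798/1 = 0.9798
Smallest n/ν is A → limiting reagent.
n(Z) produced = (1/1) × 0.9798 = 0.9798 mol
Step 2:
n(Z) available = 0.9798 mol
n(Q) = 0.5020 mol
n/ν for Z = 0.9798/3 = 0.3266
n/ν for Q = 0.5020/1 = 0.5020
Smallest n/ν is Z → limiting reagent.
n(T) = (1/3) × 0.9798 = 0.3266 mol
mass = 0.3266 × 779.90 = 254.7 g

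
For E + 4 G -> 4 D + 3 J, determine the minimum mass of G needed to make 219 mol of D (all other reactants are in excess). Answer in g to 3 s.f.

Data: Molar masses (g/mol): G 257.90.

n(D) = 219.0 mol
n(G) = (4/4) × 219.0 = 219.0 mol
mass = 219.0 × 257.90 = 56480 g

56500 g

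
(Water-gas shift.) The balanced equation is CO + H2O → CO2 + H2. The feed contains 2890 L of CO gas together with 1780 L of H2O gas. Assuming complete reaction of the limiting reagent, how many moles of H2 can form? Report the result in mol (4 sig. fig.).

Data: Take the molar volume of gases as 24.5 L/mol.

72.65 mol

n(CO) = 2890 / 24.5 = 118.0 mol
n(H2O) = 1780 / 24.5 = 72.65 mol
n/ν for CO = 118.0/1 = 118.0
n/ν for H2O = 72.65/1 = 72.65
Smallest n/ν is H2O → limiting reagent.
n(H2) = (1/1) × 72.65 = 72.65 mol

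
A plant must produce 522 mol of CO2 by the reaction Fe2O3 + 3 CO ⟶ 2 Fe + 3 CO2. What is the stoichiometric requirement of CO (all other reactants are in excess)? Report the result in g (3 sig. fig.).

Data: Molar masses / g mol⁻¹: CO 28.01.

n(CO2) = 522.0 mol
n(CO) = (3/3) × 522.0 = 522.0 mol
mass = 522.0 × 28.01 = 14620 g

14600 g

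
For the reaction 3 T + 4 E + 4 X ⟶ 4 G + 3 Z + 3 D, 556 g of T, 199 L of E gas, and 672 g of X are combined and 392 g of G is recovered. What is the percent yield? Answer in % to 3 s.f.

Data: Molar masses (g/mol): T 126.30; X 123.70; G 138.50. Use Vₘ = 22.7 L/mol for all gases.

52.1 %

n(T) = 556.0 / 126.30 = 4.402 mol
n(E) = 199.0 / 22.7 = 8.767 mol
n(X) = 672.0 / 123.70 = 5.432 mol
n/ν for T = 4.402/3 = 1.467
n/ν for E = 8.767/4 = 2.192
n/ν for X = 5.432/4 = 1.358
Smallest n/ν is X → limiting reagent.
theoretical n(G) = (4/4) × 5.432 = 5.432 mol → 752.3 g
% yield = 392 / 752.3 × 100 = 52.11 %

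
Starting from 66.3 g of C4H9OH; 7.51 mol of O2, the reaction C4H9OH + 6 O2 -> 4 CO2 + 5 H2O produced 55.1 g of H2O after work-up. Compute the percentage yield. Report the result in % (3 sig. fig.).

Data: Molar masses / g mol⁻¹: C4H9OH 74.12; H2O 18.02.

n(C4H9OH) = 66.30 / 74.12 = 0.8945 mol
n(O2) = 7.510 mol
n/ν for C4H9OH = 0.8945/1 = 0.8945
n/ν for O2 = 7.510/6 = 1.252
Smallest n/ν is C4H9OH → limiting reagent.
theoretical n(H2O) = (5/1) × 0.8945 = 4.473 mol → 80.60 g
% yield = 55.1 / 80.60 × 100 = 68.36 %

68.4 %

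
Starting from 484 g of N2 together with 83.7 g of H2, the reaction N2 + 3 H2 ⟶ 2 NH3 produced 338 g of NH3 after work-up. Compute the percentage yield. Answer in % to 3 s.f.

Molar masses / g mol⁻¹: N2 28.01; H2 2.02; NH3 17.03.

n(N2) = 484.0 / 28.01 = 17.28 mol
n(H2) = 83.70 / 2.02 = 41.44 mol
n/ν for N2 = 17.28/1 = 17.28
n/ν for H2 = 41.44/3 = 13.81
Smallest n/ν is H2 → limiting reagent.
theoretical n(NH3) = (2/3) × 41.44 = 27.63 mol → 470.5 g
% yield = 338 / 470.5 × 100 = 71.84 %

71.8 %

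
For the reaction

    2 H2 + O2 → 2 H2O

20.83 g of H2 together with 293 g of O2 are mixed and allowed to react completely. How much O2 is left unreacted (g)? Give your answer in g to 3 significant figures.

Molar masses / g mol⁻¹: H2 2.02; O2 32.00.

128 g

n(H2) = 20.83 / 2.02 = 10.31 mol
n(O2) = 293.0 / 32.00 = 9.156 mol
n/ν → H2: 5.155, O2: 9.156; H2 is limiting.
O2 consumed = (1/2) × 10.31 = 5.155 mol
O2 remaining = 9.156 − 5.155 = 4.001 mol
mass = 4.001 × 32.00 = 128.0 g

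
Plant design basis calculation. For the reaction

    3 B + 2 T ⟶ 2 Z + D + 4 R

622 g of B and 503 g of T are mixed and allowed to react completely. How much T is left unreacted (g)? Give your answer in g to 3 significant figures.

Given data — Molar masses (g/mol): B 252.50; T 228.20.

n(B) = 622.0 / 252.50 = 2.463 mol
n(T) = 503.0 / 228.20 = 2.204 mol
n/ν → B: 0.8210, T: 1.102; B is limiting.
T consumed = (2/3) × 2.463 = 1.642 mol
T remaining = 2.204 − 1.642 = 0.5620 mol
mass = 0.5620 × 228.20 = 128.2 g

128 g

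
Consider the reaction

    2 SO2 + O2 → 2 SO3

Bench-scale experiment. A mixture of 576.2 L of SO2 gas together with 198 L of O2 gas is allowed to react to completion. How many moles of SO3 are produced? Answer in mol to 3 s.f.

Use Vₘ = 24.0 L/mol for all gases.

n(SO2) = 576.2 / 24.0 = 24.01 mol
n(O2) = 198.0 / 24.0 = 8.250 mol
n/ν for SO2 = 24.01/2 = 12.01
n/ν for O2 = 8.250/1 = 8.250
Smallest n/ν is O2 → limiting reagent.
n(SO3) = (2/1) × 8.250 = 16.50 mol

16.5 mol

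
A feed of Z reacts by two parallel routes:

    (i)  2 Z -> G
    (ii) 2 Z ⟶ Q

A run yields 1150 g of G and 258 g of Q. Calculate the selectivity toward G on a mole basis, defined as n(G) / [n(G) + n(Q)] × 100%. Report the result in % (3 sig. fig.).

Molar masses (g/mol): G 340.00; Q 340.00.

n(G) = 1150 / 340.00 = 3.382 mol
n(Q) = 258 / 340.00 = 0.7588 mol
selectivity = 3.382/(3.382+0.7588) × 100 = 81.68 %

81.7 %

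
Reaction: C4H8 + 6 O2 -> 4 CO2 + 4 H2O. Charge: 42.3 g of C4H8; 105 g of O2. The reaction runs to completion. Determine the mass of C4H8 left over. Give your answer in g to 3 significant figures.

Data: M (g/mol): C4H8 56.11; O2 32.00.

11.6 g

n(C4H8) = 42.30 / 56.11 = 0.7539 mol
n(O2) = 105.0 / 32.00 = 3.281 mol
n/ν for C4H8 = 0.7539/1 = 0.7539
n/ν for O2 = 3.281/6 = 0.5468
Smallest n/ν is O2 → limiting reagent.
C4H8 consumed = (1/6) × 3.281 = 0.5468 mol
C4H8 remaining = 0.7539 − 0.5468 = 0.2071 mol
mass = 0.2071 × 56.11 = 11.62 g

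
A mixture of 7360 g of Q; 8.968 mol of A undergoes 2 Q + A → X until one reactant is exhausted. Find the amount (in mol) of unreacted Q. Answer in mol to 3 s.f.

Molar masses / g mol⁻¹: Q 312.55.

n(Q) = 7360 / 312.55 = 23.55 mol
n(A) = 8.968 mol
n/ν → Q: 11.78, A: 8.968; A is limiting.
Q consumed = (2/1) × 8.968 = 17.94 mol
Q remaining = 23.55 − 17.94 = 5.610 mol

5.61 mol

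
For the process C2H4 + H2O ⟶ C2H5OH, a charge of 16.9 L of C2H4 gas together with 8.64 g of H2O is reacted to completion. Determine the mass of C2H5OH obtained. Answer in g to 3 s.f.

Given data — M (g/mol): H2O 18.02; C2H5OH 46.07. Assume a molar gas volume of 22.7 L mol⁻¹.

n(C2H4) = 16.90 / 22.7 = 0.7445 mol
n(H2O) = 8.640 / 18.02 = 0.4795 mol
n/ν → C2H4: 0.7445, H2O: 0.4795; H2O is limiting.
n(C2H5OH) = (1/1) × 0.4795 = 0.4795 mol
mass = 0.4795 × 46.07 = 22.09 g

22.1 g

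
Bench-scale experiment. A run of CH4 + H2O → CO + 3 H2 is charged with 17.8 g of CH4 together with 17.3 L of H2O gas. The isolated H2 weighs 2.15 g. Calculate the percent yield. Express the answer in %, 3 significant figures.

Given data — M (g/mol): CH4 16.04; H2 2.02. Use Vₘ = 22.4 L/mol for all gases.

45.9 %

n(CH4) = 17.80 / 16.04 = 1.110 mol
n(H2O) = 17.30 / 22.4 = 0.7723 mol
n/ν for CH4 = 1.110/1 = 1.110
n/ν for H2O = 0.7723/1 = 0.7723
Smallest n/ν is H2O → limiting reagent.
theoretical n(H2) = (3/1) × 0.7723 = 2.317 mol → 4.680 g
% yield = 2.15 / 4.680 × 100 = 45.94 %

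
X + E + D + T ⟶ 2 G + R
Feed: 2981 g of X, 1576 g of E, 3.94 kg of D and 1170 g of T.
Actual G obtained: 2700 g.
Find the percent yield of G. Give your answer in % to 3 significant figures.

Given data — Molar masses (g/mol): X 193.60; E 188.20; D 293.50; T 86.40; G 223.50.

n(X) = 2981 / 193.60 = 15.40 mol
n(E) = 1576 / 188.20 = 8.374 mol
n(D) = 3.940×1000 / 293.50 = 13.42 mol
n(T) = 1170 / 86.40 = 13.54 mol
n/ν for X = 15.40/1 = 15.40
n/ν for E = 8.374/1 = 8.374
n/ν for D = 13.42/1 = 13.42
n/ν for T = 13.54/1 = 13.54
Smallest n/ν is E → limiting reagent.
theoretical n(G) = (2/1) × 8.374 = 16.75 mol → 3744 g
% yield = 2700 / 3744 × 100 = 72.12 %

72.1 %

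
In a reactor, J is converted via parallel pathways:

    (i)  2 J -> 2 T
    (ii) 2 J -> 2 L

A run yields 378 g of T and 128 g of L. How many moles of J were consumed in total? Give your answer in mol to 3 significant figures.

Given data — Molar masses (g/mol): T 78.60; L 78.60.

n(T) = 378 / 78.60 = 4.809 mol
n(L) = 128 / 78.60 = 1.628 mol
n(J) via (i) = (2/2)×4.809 = 4.809 mol
n(J) via (ii) = (2/2)×1.628 = 1.628 mol
total n(J) = 4.809 + 1.628 = 6.437 mol

6.44 mol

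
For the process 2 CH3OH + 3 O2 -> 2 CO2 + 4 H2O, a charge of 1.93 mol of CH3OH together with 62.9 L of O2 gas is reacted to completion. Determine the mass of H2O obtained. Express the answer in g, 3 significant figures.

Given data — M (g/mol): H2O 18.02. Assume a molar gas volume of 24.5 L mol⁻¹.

61.7 g

n(CH3OH) = 1.930 mol
n(O2) = 62.90 / 24.5 = 2.567 mol
n/ν → CH3OH: 0.9650, O2: 0.8557; O2 is limiting.
n(H2O) = (4/3) × 2.567 = 3.423 mol
mass = 3.423 × 18.02 = 61.68 g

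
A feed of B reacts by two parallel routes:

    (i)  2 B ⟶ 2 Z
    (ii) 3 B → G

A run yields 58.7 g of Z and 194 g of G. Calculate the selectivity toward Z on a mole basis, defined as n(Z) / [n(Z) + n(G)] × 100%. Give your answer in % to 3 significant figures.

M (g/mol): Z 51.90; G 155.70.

n(Z) = 58.7 / 51.90 = 1.131 mol
n(G) = 194 / 155.70 = 1.246 mol
selectivity = 1.131/(1.131+1.246) × 100 = 47.58 %

47.6 %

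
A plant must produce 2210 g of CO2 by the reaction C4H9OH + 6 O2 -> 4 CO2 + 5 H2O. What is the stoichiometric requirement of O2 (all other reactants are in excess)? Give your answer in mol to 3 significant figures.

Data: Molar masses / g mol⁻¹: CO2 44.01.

n(CO2) = 2210 / 44.01 = 50.22 mol
n(O2) = (6/4) × 50.22 = 75.33 mol

75.3 mol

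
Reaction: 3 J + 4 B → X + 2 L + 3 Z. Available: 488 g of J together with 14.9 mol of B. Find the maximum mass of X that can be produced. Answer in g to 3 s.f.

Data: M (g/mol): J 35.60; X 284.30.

1060 g

n(J) = 488.0 / 35.60 = 13.71 mol
n(B) = 14.90 mol
n/ν for J = 13.71/3 = 4.570
n/ν for B = 14.90/4 = 3.725
Smallest n/ν is B → limiting reagent.
n(X) = (1/4) × 14.90 = 3.725 mol
mass = 3.725 × 284.30 = 1059 g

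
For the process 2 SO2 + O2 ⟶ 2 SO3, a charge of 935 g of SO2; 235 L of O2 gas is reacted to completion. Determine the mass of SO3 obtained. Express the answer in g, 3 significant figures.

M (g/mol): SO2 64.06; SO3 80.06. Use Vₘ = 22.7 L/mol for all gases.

n(SO2) = 935.0 / 64.06 = 14.60 mol
n(O2) = 235.0 / 22.7 = 10.35 mol
n/ν → SO2: 7.300, O2: 10.35; SO2 is limiting.
n(SO3) = (2/2) × 14.60 = 14.60 mol
mass = 14.60 × 80.06 = 1169 g

1170 g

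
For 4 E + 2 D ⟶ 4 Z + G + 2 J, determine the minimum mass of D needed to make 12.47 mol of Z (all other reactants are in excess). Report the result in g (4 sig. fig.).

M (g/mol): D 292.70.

1825 g

n(Z) = 12.47 mol
n(D) = (2/4) × 12.47 = 6.235 mol
mass = 6.235 × 292.70 = 1825 g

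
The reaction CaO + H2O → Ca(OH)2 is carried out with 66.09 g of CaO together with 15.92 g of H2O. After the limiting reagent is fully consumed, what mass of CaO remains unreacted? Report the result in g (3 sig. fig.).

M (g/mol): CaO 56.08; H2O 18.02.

n(CaO) = 66.09 / 56.08 = 1.178 mol
n(H2O) = 15.92 / 18.02 = 0.8835 mol
n/ν → CaO: 1.178, H2O: 0.8835; H2O is limiting.
CaO consumed = (1/1) × 0.8835 = 0.8835 mol
CaO remaining = 1.178 − 0.8835 = 0.2945 mol
mass = 0.2945 × 56.08 = 16.52 g

16.5 g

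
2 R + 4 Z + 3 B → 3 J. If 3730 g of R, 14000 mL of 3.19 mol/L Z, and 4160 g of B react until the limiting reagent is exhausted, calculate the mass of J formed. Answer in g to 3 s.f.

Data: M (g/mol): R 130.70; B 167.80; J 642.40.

n(R) = 3730 / 130.70 = 28.54 mol
n(Z) = 3.19 × 14000/1000 = 44.66 mol
n(B) = 4160 / 167.80 = 24.79 mol
n/ν for R = 28.54/2 = 14.27
n/ν for Z = 44.66/4 = 11.17
n/ν for B = 24.79/3 = 8.263
Smallest n/ν is B → limiting reagent.
n(J) = (3/3) × 24.79 = 24.79 mol
mass = 24.79 × 642.40 = 15930 g

15900 g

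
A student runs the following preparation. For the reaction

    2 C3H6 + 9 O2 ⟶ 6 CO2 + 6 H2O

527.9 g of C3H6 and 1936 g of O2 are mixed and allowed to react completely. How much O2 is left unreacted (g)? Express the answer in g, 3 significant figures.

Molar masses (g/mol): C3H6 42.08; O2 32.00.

n(C3H6) = 527.9 / 42.08 = 12.55 mol
n(O2) = 1936 / 32.00 = 60.50 mol
n/ν for C3H6 = 12.55/2 = 6.275
n/ν for O2 = 60.50/9 = 6.722
Smallest n/ν is C3H6 → limiting reagent.
O2 consumed = (9/2) × 12.55 = 56.48 mol
O2 remaining = 60.50 − 56.48 = 4.020 mol
mass = 4.020 × 32.00 = 128.6 g

129 g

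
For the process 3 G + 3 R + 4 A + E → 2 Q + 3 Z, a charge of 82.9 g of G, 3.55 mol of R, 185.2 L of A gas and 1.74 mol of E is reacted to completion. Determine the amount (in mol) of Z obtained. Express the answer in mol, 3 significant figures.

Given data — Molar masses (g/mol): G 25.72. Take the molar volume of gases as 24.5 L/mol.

3.22 mol

n(G) = 82.90 / 25.72 = 3.223 mol
n(R) = 3.550 mol
n(A) = 185.2 / 24.5 = 7.559 mol
n(E) = 1.740 mol
n/ν → G: 1.074, R: 1.183, A: 1.890, E: 1.740; G is limiting.
n(Z) = (3/3) × 3.223 = 3.223 mol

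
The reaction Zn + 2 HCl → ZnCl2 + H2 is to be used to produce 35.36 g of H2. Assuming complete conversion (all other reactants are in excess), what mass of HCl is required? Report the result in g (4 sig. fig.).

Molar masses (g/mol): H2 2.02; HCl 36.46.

1276 g

n(H2) = 35.36 / 2.02 = 17.50 mol
n(HCl) = (2/1) × 17.50 = 35.00 mol
mass = 35.00 × 36.46 = 1276 g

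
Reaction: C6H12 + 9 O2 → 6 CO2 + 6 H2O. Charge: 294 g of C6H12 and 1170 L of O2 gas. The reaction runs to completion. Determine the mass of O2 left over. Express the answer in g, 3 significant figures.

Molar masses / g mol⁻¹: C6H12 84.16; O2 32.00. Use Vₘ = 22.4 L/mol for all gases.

n(C6H12) = 294.0 / 84.16 = 3.493 mol
n(O2) = 1170 / 22.4 = 52.23 mol
n/ν for C6H12 = 3.493/1 = 3.493
n/ν for O2 = 52.23/9 = 5.803
Smallest n/ν is C6H12 → limiting reagent.
O2 consumed = (9/1) × 3.493 = 31.44 mol
O2 remaining = 52.23 − 31.44 = 20.79 mol
mass = 20.79 × 32.00 = 665.3 g

665 g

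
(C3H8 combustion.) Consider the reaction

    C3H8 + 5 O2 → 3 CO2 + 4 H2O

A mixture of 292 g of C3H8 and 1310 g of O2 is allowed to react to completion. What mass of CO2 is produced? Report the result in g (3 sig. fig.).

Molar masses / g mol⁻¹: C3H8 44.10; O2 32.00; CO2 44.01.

874 g

n(C3H8) = 292.0 / 44.10 = 6.621 mol
n(O2) = 1310 / 32.00 = 40.94 mol
n/ν for C3H8 = 6.621/1 = 6.621
n/ν for O2 = 40.94/5 = 8.188
Smallest n/ν is C3H8 → limiting reagent.
n(CO2) = (3/1) × 6.621 = 19.86 mol
mass = 19.86 × 44.01 = 874.0 g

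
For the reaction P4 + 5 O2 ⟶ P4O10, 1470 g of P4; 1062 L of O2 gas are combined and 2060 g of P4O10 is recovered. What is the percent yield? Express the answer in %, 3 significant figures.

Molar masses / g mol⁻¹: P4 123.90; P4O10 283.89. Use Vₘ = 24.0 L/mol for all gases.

82.0 %

n(P4) = 1470 / 123.90 = 11.86 mol
n(O2) = 1062 / 24.0 = 44.25 mol
n/ν for P4 = 11.86/1 = 11.86
n/ν for O2 = 44.25/5 = 8.850
Smallest n/ν is O2 → limiting reagent.
theoretical n(P4O10) = (1/5) × 44.25 = 8.850 mol → 2512 g
% yield = 2060 / 2512 × 100 = 82.01 %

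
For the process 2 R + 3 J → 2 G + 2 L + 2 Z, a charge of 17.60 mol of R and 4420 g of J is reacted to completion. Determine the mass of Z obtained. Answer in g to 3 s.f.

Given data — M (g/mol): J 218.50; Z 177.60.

2400 g

n(R) = 17.60 mol
n(J) = 4420 / 218.50 = 20.23 mol
n/ν → R: 8.800, J: 6.743; J is limiting.
n(Z) = (2/3) × 20.23 = 13.49 mol
mass = 13.49 × 177.60 = 2396 g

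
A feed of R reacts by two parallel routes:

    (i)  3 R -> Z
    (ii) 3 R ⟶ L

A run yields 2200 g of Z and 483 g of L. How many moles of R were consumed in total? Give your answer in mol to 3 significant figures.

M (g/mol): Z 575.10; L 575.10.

n(Z) = 2200 / 575.10 = 3.825 mol
n(L) = 483 / 575.10 = 0.8399 mol
n(R) via (i) = (3/1)×3.825 = 11.48 mol
n(R) via (ii) = (3/1)×0.8399 = 2.520 mol
total n(R) = 11.48 + 2.520 = 14.00 mol

14.0 mol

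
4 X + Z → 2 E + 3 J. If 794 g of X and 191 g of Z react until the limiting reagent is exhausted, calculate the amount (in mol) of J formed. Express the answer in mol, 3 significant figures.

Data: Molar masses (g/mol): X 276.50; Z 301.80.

1.90 mol

n(X) = 794.0 / 276.50 = 2.872 mol
n(Z) = 191.0 / 301.80 = 0.6329 mol
n/ν for X = 2.872/4 = 0.7180
n/ν for Z = 0.6329/1 = 0.6329
Smallest n/ν is Z → limiting reagent.
n(J) = (3/1) × 0.6329 = 1.899 mol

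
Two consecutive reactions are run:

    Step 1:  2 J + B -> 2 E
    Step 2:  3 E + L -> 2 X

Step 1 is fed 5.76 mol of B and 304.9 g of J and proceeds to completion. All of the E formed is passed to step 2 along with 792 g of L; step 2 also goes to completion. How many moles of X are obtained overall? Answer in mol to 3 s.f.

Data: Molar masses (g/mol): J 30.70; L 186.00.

Step 1:
n(B) = 5.760 mol
n(J) = 304.9 / 30.70 = 9.932 mol
n/ν for B = 5.760/1 = 5.760
n/ν for J = 9.932/2 = 4.966
Smallest n/ν is J → limiting reagent.
n(E) produced = (2/2) × 9.932 = 9.932 mol
Step 2:
n(E) available = 9.932 mol
n(L) = 792.0 / 186.00 = 4.258 mol
n/ν for E = 9.932/3 = 3.311
n/ν for L = 4.258/1 = 4.258
Smallest n/ν is E → limiting reagent.
n(X) = (2/3) × 9.932 = 6.621 mol

6.62 mol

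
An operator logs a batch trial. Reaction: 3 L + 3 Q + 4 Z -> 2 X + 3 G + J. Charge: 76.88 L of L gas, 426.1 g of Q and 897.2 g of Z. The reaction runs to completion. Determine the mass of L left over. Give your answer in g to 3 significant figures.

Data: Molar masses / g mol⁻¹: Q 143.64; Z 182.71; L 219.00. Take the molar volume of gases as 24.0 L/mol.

n(L) = 76.88 / 24.0 = 3.203 mol
n(Q) = 426.1 / 143.64 = 2.966 mol
n(Z) = 897.2 / 182.71 = 4.911 mol
n/ν → L: 1.068, Q: 0.9887, Z: 1.228; Q is limiting.
L consumed = (3/3) × 2.966 = 2.966 mol
L remaining = 3.203 − 2.966 = 0.2370 mol
mass = 0.2370 × 219.00 = 51.90 g

51.9 g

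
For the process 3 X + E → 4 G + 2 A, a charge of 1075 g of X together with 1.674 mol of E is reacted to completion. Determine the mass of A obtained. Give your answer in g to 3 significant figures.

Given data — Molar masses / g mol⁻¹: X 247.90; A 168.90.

n(X) = 1075 / 247.90 = 4.336 mol
n(E) = 1.674 mol
n/ν for X = 4.336/3 = 1.445
n/ν for E = 1.674/1 = 1.674
Smallest n/ν is X → limiting reagent.
n(A) = (2/3) × 4.336 = 2.891 mol
mass = 2.891 × 168.90 = 488.3 g

488 g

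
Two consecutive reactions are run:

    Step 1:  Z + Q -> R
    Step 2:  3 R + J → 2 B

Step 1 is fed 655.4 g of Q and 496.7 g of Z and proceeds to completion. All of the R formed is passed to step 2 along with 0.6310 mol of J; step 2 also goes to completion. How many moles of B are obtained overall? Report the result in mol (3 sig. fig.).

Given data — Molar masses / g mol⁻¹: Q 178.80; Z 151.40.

Step 1:
n(Q) = 655.4 / 178.80 = 3.666 mol
n(Z) = 496.7 / 151.40 = 3.281 mol
n/ν → Q: 3.666, Z: 3.281; Z is limiting.
n(R) produced = (1/1) × 3.281 = 3.281 mol
Step 2:
n(R) available = 3.281 mol
n(J) = 0.6310 mol
n/ν → R: 1.094, J: 0.6310; J is limiting.
n(B) = (2/1) × 0.6310 = 1.262 mol

1.26 mol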